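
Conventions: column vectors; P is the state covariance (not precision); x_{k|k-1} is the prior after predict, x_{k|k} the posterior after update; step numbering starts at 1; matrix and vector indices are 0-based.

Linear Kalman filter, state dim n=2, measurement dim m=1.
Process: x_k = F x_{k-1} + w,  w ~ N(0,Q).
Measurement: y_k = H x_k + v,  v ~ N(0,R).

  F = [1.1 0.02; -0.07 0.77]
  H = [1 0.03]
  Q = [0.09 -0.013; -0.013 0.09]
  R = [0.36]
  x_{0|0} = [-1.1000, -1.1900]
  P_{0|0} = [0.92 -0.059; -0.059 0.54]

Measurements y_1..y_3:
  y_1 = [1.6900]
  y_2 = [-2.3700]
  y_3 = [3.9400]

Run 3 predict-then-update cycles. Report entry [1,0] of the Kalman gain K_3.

step 1: x^-=[-1.2338, -0.8393]  P^-=[1.2008 -0.1254; -0.1254 0.4210]  S=[1.5537]  K=[0.7705; -0.0726]  nu=[2.9490]  x^+=[1.0383, -1.0534]  P^+=[0.2785 -0.0385; -0.0385 0.4128]
step 2: x^-=[1.1211, -0.8838]  P^-=[0.4255 -0.0607; -0.0607 0.3403]  S=[0.7822]  K=[0.5417; -0.0645]  nu=[-3.4645]  x^+=[-0.7556, -0.6603]  P^+=[0.1960 -0.0333; -0.0333 0.3370]
step 3: x^-=[-0.8443, -0.4555]  P^-=[0.3258 -0.0511; -0.0511 0.2944]  S=[0.6830]  K=[0.4748; -0.0619]  nu=[4.7980]  x^+=[1.4337, -0.7524]  P^+=[0.1719 -0.0310; -0.0310 0.2918]

K[1,0] = -0.0619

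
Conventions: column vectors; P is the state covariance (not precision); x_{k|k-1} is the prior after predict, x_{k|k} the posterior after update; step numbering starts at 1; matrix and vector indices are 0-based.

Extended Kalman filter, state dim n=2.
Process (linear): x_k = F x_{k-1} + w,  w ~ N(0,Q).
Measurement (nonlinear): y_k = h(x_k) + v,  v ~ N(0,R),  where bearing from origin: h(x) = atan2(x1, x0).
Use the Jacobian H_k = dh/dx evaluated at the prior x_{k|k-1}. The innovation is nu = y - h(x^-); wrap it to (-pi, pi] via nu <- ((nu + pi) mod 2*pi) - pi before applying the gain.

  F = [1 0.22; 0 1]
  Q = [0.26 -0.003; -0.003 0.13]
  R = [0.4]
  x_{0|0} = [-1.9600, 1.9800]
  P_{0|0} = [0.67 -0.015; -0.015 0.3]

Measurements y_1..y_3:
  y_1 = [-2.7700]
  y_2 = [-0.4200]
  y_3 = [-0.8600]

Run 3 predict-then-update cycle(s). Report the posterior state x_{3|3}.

x_post = [2.0081, 2.6561]

step 1: x^-=[-1.5244, 1.9800]  P^-=[0.9379 0.0480; 0.0480 0.4300]  H_jac=[-0.3171 -0.2441]  S=[0.5274]  K=[-0.5862; -0.2279]  nu=[1.2863]  x^+=[-2.2784, 1.6868]  P^+=[0.7567 -0.0225; -0.0225 0.4026]
step 2: x^-=[-1.9073, 1.6868]  P^-=[1.0263 0.0631; 0.0631 0.5326]  H_jac=[-0.2602 -0.2942]  S=[0.5252]  K=[-0.5438; -0.3296]  nu=[-2.8375]  x^+=[-0.3644, 2.6220]  P^+=[0.8710 -0.0310; -0.0310 0.4756]
step 3: x^-=[0.2125, 2.6220]  P^-=[1.1404 0.0706; 0.0706 0.6056]  H_jac=[-0.3789 0.0307]  S=[0.5626]  K=[-0.7641; -0.0145]  nu=[-2.3499]  x^+=[2.0081, 2.6561]  P^+=[0.8119 0.0644; 0.0644 0.6054]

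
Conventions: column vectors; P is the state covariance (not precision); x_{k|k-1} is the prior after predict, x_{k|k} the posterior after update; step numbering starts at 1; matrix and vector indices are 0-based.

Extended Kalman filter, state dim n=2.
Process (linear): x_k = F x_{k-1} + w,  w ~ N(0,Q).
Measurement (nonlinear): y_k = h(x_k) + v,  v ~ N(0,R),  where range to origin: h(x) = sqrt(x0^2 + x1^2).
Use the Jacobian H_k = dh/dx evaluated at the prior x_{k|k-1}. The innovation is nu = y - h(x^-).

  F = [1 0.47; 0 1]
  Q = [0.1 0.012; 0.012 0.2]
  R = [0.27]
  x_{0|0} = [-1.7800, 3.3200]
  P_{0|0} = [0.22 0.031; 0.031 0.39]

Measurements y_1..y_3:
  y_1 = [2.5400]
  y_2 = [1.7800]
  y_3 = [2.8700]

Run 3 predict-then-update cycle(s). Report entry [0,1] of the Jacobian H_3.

step 1: x^-=[-0.2196, 3.3200]  P^-=[0.4353 0.2263; 0.2263 0.5900]  H_jac=[-0.0660 0.9978]  S=[0.8295]  K=[0.2376; 0.6917]  nu=[-0.7873]  x^+=[-0.4066, 2.7755]  P^+=[0.3885 0.0900; 0.0900 0.1931]
step 2: x^-=[0.8978, 2.7755]  P^-=[0.6157 0.1927; 0.1927 0.3931]  H_jac=[0.3078 0.9515]  S=[0.7971]  K=[0.4678; 0.5437]  nu=[-1.1371]  x^+=[0.3659, 2.1573]  P^+=[0.4413 -0.0100; -0.0100 0.1575]
step 3: x^-=[1.3798, 2.1573]  P^-=[0.5667 0.0760; 0.0760 0.3575]  H_jac=[0.5388 0.8424]  S=[0.7573]  K=[0.4878; 0.4518]  nu=[0.3092]  x^+=[1.5306, 2.2970]  P^+=[0.3865 -0.0909; -0.0909 0.2029]

H_jac[0,1] = 0.8424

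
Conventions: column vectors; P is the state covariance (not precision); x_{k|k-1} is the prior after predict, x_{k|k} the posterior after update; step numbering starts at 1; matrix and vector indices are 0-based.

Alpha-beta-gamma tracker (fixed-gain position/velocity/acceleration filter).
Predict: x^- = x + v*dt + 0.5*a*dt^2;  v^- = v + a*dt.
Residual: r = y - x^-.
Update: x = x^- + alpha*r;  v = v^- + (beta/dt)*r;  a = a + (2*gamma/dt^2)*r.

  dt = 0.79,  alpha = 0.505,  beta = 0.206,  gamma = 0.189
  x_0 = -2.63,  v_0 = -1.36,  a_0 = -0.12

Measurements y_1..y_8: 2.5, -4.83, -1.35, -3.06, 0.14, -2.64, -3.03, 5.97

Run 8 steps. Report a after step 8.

step 1: x_pred=-3.7418  r=6.2418  x^+=-0.5897  v^+=0.1728  a^+=3.6605
step 2: x_pred=0.6891  r=-5.5191  x^+=-2.0981  v^+=1.6255  a^+=0.3178
step 3: x_pred=-0.7148  r=-0.6352  x^+=-1.0356  v^+=1.7109  a^+=-0.0670
step 4: x_pred=0.2951  r=-3.3551  x^+=-1.3992  v^+=0.7831  a^+=-2.0991
step 5: x_pred=-1.4356  r=1.5756  x^+=-0.6399  v^+=-0.4643  a^+=-1.1448
step 6: x_pred=-1.3640  r=-1.2760  x^+=-2.0084  v^+=-1.7015  a^+=-1.9176
step 7: x_pred=-3.9509  r=0.9209  x^+=-3.4859  v^+=-2.9762  a^+=-1.3599
step 8: x_pred=-6.2614  r=12.2314  x^+=-0.0846  v^+=-0.8611  a^+=6.0484

a_post = 6.0484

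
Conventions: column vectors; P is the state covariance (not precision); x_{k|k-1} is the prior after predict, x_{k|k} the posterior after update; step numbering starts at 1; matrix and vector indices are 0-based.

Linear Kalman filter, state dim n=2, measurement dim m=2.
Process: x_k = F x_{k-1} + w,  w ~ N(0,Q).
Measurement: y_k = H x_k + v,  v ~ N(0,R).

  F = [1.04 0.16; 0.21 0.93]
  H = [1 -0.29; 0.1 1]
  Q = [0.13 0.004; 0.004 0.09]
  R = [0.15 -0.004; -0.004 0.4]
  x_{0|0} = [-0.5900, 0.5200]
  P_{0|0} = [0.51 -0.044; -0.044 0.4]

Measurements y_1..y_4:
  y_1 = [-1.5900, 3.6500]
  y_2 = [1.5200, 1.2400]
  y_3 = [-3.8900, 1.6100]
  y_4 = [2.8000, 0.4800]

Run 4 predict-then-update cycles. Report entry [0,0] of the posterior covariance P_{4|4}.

P_post[0,0] = 0.1029

step 1: x^-=[-0.5304, 0.3597]  P^-=[0.6772 0.1309; 0.1309 0.4413]  S=[0.7884 0.0628; 0.0628 0.8742]  K=[0.7973 0.1699; -0.0380 0.5225]  nu=[-0.9553, 3.3433]  x^+=[-0.7241, 2.1427]  P^+=[0.1338 0.0514; 0.0514 0.2040]
step 2: x^-=[-0.4102, 1.8407]  P^-=[0.2971 0.1150; 0.1150 0.2924]  S=[0.4049 0.0526; 0.0526 0.7184]  K=[0.6311 0.1552; 0.0198 0.4216]  nu=[2.4640, -0.5596]  x^+=[1.0578, 1.6536]  P^+=[0.1082 0.0488; 0.0488 0.1637]
step 3: x^-=[1.3647, 1.7600]  P^-=[0.2674 0.1008; 0.1008 0.2554]  S=[0.3804 0.0465; 0.0465 0.6782]  K=[0.6082 0.1463; 0.0225 0.3899]  nu=[-4.7443, -0.2865]  x^+=[-1.5627, 1.5414]  P^+=[0.1039 0.0457; 0.0457 0.1513]
step 4: x^-=[-1.3786, 1.1053]  P^-=[0.2615 0.0949; 0.0949 0.2433]  S=[0.3769 0.0438; 0.0438 0.6649]  K=[0.6042 0.1423; 0.0207 0.3788]  nu=[4.4991, -0.4875]  x^+=[1.2704, 1.0138]  P^+=[0.1029 0.0442; 0.0442 0.1470]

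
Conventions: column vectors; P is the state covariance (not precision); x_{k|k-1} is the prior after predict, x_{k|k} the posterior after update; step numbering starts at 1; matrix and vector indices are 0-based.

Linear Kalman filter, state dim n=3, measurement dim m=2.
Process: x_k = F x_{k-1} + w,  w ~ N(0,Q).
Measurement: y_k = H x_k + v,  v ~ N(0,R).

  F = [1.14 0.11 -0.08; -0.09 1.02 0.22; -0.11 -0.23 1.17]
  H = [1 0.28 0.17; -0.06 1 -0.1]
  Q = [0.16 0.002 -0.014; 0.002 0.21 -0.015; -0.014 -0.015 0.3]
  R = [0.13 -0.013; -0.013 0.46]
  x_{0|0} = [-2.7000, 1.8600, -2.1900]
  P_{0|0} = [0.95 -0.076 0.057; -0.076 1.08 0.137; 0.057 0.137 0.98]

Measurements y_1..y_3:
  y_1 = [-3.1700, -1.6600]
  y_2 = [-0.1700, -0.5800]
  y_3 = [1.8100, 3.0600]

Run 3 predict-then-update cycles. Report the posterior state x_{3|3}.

x_post = [0.4793, 1.6631, 0.0007]

step 1: x^-=[-2.6982, 1.6584, -2.6931]  P^-=[1.3821 -0.0723 -0.1347; -0.0723 1.4619 0.1494; -0.1347 0.1494 1.6179]  S=[1.6014 0.2509; 0.2509 1.9203]  K=[0.8654 -0.1869; 0.1102 0.7414; 0.1165 -0.0175]  nu=[-0.4783, -3.7496]  x^+=[-2.4114, -1.1743, -2.6834]  P^+=[0.1969 -0.1147 -0.2932; -0.1147 0.3460 0.1325; -0.2932 0.1325 1.5966]
step 2: x^-=[-2.6635, -1.5711, -2.6042]  P^-=[0.4526 -0.2230 -0.5395; -0.2230 0.7410 0.5167; -0.5395 0.5167 2.5046]  S=[0.4540 0.0383; 0.0383 1.1446]  K=[0.6738 -0.1940; 0.1078 0.6103; 0.0463 0.2593]  nu=[3.3761, 0.5708]  x^+=[-0.4992, -0.8588, -2.3001]  P^+=[0.2135 -0.1354 -0.5024; -0.1354 0.3043 0.3311; -0.5024 0.3311 2.4257]
step 3: x^-=[-0.4796, -1.3370, -2.4386]  P^-=[0.5085 -0.3332 -0.8642; -0.3332 0.8391 0.9959; -0.8642 0.9959 3.5835]  S=[0.4222 0.0396; 0.0396 1.1672]  K=[0.6597 -0.2599; 0.1076 0.6471; 0.0011 0.5906]  nu=[3.0785, 4.1244]  x^+=[0.4793, 1.6631, 0.0007]  P^+=[0.2594 -0.1827 -0.7007; -0.1827 0.3400 0.5473; -0.7007 0.5473 3.1763]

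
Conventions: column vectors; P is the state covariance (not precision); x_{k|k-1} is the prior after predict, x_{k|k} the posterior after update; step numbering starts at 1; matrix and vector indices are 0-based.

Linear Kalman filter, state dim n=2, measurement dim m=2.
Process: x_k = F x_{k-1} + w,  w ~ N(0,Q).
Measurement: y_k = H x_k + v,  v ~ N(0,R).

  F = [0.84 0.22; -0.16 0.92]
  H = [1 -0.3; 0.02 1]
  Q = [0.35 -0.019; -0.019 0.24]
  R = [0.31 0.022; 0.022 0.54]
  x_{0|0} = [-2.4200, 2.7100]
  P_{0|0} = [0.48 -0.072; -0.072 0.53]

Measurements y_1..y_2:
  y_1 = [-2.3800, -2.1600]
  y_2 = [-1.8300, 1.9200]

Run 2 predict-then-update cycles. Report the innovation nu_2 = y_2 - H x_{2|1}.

innov = [-0.0637, 1.5223]

step 1: x^-=[-1.4366, 2.8804]  P^-=[0.6877 -0.0293; -0.0293 0.7221]  S=[1.0803 -0.2100; -0.2100 1.2612]  K=[0.6638 0.0982; -0.1204 0.5520]  nu=[-0.0793, -5.0117]  x^+=[-1.9813, 0.1233]  P^+=[0.2269 0.0631; 0.0631 0.2942]
step 2: x^-=[-1.6372, 0.4305]  P^-=[0.5476 0.0566; 0.0566 0.4762]  S=[0.8665 -0.0537; -0.0537 1.0187]  K=[0.6185 0.0989; -0.0708 0.4649]  nu=[-0.0637, 1.5223]  x^+=[-1.5260, 1.1426]  P^+=[0.2127 0.0628; 0.0628 0.2482]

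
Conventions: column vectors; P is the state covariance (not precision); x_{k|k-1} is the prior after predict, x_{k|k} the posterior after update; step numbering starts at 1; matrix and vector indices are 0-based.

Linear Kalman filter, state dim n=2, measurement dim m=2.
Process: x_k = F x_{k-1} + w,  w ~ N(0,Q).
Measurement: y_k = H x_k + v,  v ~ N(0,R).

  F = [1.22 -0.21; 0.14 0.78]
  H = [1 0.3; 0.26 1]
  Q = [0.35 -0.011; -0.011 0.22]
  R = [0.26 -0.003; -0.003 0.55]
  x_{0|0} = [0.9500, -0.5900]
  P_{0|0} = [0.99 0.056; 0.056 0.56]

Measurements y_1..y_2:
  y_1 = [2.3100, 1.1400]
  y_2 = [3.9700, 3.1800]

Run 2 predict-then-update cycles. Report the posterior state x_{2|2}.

x_post = [3.4199, 1.1777]

step 1: x^-=[1.2829, -0.3272]  P^-=[1.8195 0.1180; 0.1180 0.5923]  S=[2.2036 0.7750; 0.7750 1.3267]  K=[0.8622 -0.0581; -0.0390 0.4924]  nu=[1.1253, 1.1336]  x^+=[2.1872, 0.1871]  P^+=[0.2546 -0.1007; -0.1007 0.2971]
step 2: x^-=[2.6291, 0.4522]  P^-=[0.7936 -0.1091; -0.1091 0.3837]  S=[1.0227 0.2009; 0.2009 0.9307]  K=[0.7555 -0.0586; -0.0722 0.3974]  nu=[1.2053, 2.0443]  x^+=[3.4199, 1.1777]  P^+=[0.2245 -0.0928; -0.0928 0.2429]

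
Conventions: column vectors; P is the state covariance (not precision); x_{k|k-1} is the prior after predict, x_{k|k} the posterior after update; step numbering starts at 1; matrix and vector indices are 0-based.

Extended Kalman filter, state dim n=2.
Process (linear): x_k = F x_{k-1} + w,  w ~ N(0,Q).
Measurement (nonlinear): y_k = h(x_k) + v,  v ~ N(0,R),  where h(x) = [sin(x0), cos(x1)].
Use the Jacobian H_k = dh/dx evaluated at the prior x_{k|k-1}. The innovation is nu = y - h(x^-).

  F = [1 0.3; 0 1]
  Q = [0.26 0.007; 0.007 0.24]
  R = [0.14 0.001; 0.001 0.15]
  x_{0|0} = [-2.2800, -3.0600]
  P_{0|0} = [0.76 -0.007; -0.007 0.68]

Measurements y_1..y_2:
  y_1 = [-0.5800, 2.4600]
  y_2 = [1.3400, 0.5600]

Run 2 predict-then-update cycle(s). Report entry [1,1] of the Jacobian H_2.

H_jac[1,1] = 0.9763

step 1: x^-=[-3.1980, -3.0600]  P^-=[1.0770 0.2040; 0.2040 0.9200]  H_jac=[-0.9984 0.0000; 0.0000 0.0815]  S=[1.2136 -0.0156; -0.0156 0.1561]  K=[-0.8858 0.0180; -0.1619 0.4641]  nu=[-0.6364, 3.4567]  x^+=[-2.5721, -1.3526]  P^+=[0.1242 0.0222; 0.0222 0.8522]
step 2: x^-=[-2.9779, -1.3526]  P^-=[0.4742 0.2849; 0.2849 1.0922]  H_jac=[-0.9866 0.0000; 0.0000 0.9763]  S=[0.6016 -0.2734; -0.2734 1.1911]  K=[-0.7498 0.0614; -0.0674 0.8798]  nu=[1.5030, 0.3436]  x^+=[-4.0837, -1.1516]  P^+=[0.1063 0.0087; 0.0087 0.1351]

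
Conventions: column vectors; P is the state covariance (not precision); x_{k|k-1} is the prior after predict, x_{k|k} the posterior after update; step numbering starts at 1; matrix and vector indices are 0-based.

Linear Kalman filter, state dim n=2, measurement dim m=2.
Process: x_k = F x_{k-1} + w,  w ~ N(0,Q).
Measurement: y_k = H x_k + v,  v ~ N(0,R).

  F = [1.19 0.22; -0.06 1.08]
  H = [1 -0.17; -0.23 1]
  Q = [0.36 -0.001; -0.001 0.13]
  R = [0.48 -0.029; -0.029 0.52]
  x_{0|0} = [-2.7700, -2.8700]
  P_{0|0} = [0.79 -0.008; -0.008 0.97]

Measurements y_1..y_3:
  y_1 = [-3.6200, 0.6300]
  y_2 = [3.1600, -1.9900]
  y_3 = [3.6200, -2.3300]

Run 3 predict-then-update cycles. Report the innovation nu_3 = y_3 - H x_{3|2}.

innov = [3.2537, -1.1288]

step 1: x^-=[-3.9277, -2.9334]  P^-=[1.5215 0.1629; 0.1629 1.2653]  S=[1.9827 -0.4248; -0.4248 1.7908]  K=[0.7702 0.0782; 0.1270 0.7157]  nu=[-0.1910, 2.6600]  x^+=[-3.8667, -1.0538]  P^+=[0.3856 0.1070; 0.1070 0.3931]
step 2: x^-=[-4.8332, -0.9061]  P^-=[0.9811 0.2010; 0.2010 0.5761]  S=[1.4094 -0.1437; -0.1437 1.0555]  K=[0.6789 0.0691; 0.1261 0.5191]  nu=[7.8391, -2.1956]  x^+=[0.3373, -1.0575]  P^+=[0.3399 0.0944; 0.0944 0.2880]
step 3: x^-=[0.1687, -1.1623]  P^-=[0.9048 0.1633; 0.1633 0.4549]  S=[1.3424 -0.1448; -0.1448 0.9477]  K=[0.6591 0.0534; 0.1134 0.4577]  nu=[3.2537, -1.1288]  x^+=[2.2529, -1.3102]  P^+=[0.3291 0.0844; 0.0844 0.2541]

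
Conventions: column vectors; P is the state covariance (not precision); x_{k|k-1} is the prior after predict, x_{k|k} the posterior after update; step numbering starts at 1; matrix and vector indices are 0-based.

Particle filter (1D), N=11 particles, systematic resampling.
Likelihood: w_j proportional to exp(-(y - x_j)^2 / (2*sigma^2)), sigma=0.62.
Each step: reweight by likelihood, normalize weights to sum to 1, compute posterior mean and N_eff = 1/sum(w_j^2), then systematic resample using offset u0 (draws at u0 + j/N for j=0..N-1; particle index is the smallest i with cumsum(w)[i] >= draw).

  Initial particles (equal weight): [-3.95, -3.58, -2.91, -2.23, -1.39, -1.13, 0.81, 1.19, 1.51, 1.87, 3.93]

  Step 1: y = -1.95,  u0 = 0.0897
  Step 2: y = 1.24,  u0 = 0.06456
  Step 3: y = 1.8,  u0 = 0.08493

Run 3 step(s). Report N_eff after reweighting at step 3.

N_eff = 8.7231

step 1: w=[0.0024, 0.0136, 0.1298, 0.3886, 0.2862, 0.1795, 0.0000, 0.0000, 0.0000, 0.0000, 0.0000]  mean=-1.9028  Neff=3.5441  idx=[2, 3, 3, 3, 3, 4, 4, 4, 4, 5, 5]
step 2: w=[0.0000, 0.0001, 0.0001, 0.0001, 0.0001, 0.0673, 0.0673, 0.0673, 0.0673, 0.3652, 0.3652]  mean=-1.2004  Neff=3.5106  idx=[5, 7, 8, 9, 9, 9, 9, 10, 10, 10, 10]
step 3: w=[0.0151, 0.0151, 0.0151, 0.1194, 0.1194, 0.1194, 0.1194, 0.1194, 0.1194, 0.1194, 0.1194]  mean=-1.1418  Neff=8.7231  idx=[3, 4, 4, 5, 6, 7, 7, 8, 9, 10, 10]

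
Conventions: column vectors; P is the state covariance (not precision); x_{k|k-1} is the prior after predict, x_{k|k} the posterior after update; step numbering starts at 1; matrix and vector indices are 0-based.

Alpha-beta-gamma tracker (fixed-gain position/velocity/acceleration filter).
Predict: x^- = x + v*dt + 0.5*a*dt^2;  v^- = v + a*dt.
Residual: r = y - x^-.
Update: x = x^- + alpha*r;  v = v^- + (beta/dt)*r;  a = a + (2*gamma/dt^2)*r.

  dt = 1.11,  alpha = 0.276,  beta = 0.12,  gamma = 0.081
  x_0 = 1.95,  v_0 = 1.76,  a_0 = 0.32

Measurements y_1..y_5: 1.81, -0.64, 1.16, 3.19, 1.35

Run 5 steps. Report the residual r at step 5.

step 1: x_pred=4.1007  r=-2.2907  x^+=3.4685  v^+=1.8676  a^+=0.0188
step 2: x_pred=5.5531  r=-6.1931  x^+=3.8438  v^+=1.2189  a^+=-0.7955
step 3: x_pred=4.7067  r=-3.5467  x^+=3.7278  v^+=-0.0475  a^+=-1.2618
step 4: x_pred=2.8978  r=0.2922  x^+=2.9784  v^+=-1.4165  a^+=-1.2234
step 5: x_pred=0.6524  r=0.6976  x^+=0.8450  v^+=-2.6990  a^+=-1.1317

resid = 0.6976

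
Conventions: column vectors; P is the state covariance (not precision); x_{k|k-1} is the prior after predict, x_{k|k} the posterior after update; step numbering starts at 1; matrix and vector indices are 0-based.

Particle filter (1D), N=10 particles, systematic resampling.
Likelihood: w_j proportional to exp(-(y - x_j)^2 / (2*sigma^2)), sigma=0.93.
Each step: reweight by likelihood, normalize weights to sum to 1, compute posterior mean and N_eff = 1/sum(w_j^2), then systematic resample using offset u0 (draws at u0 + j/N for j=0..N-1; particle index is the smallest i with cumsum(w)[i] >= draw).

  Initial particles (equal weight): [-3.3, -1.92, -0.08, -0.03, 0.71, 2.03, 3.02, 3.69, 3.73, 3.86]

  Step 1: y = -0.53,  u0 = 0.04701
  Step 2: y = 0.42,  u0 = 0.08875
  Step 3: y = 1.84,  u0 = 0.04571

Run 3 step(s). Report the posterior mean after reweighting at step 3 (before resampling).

post_mean = 0.4198

step 1: w=[0.0047, 0.1294, 0.3518, 0.3423, 0.1626, 0.0089, 0.0003, 0.0000, 0.0000, 0.0000]  mean=-0.1678  Neff=3.5188  idx=[1, 2, 2, 2, 2, 3, 3, 3, 4, 4]
step 2: w=[0.0052, 0.1071, 0.1071, 0.1071, 0.1071, 0.1101, 0.1101, 0.1101, 0.1179, 0.1179]  mean=0.1132  Neff=9.0796  idx=[1, 2, 3, 4, 5, 6, 7, 8, 9, 9]
step 3: w=[0.0515, 0.0515, 0.0515, 0.0515, 0.0574, 0.0574, 0.0574, 0.2073, 0.2073, 0.2073]  mean=0.4198  Neff=6.6946  idx=[0, 2, 4, 6, 7, 7, 8, 8, 9, 9]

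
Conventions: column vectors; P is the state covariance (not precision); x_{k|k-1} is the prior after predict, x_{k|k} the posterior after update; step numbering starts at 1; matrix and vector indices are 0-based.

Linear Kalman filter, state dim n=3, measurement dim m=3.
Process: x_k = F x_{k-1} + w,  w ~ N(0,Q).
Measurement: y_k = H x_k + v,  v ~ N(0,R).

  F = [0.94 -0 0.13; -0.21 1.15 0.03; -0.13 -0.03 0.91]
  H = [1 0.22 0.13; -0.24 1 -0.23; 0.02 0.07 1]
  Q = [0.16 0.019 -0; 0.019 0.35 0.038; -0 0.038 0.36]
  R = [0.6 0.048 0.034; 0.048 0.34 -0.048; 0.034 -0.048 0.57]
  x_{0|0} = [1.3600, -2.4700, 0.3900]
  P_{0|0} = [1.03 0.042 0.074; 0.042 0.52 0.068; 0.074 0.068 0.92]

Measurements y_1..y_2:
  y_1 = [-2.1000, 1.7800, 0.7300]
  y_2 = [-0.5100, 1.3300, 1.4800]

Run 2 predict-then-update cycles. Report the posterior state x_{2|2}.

step 1: x^-=[1.3291, -3.1144, 0.2522]  P^-=[1.1037 -0.1251 0.0436; -0.1251 1.0674 0.1240; 0.0436 0.1240 1.1188]  S=[1.7377 -0.1356 0.2807; -0.1356 1.5380 -0.1250; 0.2807 -0.1250 1.7133]  K=[0.6196 -0.2123 -0.0838; 0.1041 0.7164 0.1497; 0.0159 -0.0390 0.6532]  nu=[-2.7767, 5.2714, 0.6692]  x^+=[-1.5665, 0.4729, 0.4394]  P^+=[0.3533 0.0403 -0.0264; 0.0403 0.2592 0.0355; -0.0264 0.0355 0.3728]
step 2: x^-=[-1.4153, 0.8859, 0.5893]  P^-=[0.4720 -0.0004 -0.0225; -0.0004 0.6921 0.0854; -0.0225 0.0854 0.6795]  S=[1.1158 0.0789 0.1394; 0.0789 1.0536 -0.0686; 0.1394 -0.0686 1.2641]  K=[0.4385 -0.1402 -0.0663; 0.0843 0.6405 0.1313; 0.0104 -0.0278 0.5392]  nu=[0.6338, 0.2399, 0.8570]  x^+=[-1.2279, 1.2056, 1.0514]  P^+=[0.2503 0.0313 -0.0234; 0.0313 0.2300 0.0303; -0.0234 0.0303 0.3074]

x_post = [-1.2279, 1.2056, 1.0514]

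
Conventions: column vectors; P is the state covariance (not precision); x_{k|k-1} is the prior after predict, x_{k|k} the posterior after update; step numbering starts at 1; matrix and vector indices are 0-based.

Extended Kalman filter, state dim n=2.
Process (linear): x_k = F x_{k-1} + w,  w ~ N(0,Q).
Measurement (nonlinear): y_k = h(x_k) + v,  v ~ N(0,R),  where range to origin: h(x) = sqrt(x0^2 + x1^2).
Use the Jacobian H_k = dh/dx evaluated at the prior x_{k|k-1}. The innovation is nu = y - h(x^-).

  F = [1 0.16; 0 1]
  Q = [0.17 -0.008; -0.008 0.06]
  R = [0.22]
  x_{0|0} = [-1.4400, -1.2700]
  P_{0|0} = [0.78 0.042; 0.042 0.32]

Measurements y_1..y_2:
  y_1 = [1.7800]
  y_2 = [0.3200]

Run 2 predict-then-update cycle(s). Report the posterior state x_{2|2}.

step 1: x^-=[-1.6432, -1.2700]  P^-=[0.9716 0.0852; 0.0852 0.3800]  H_jac=[-0.7912 -0.6115]  S=[1.0528]  K=[-0.7797; -0.2847]  nu=[-0.2968]  x^+=[-1.4118, -1.1855]  P^+=[0.3316 -0.1485; -0.1485 0.2946]
step 2: x^-=[-1.6015, -1.1855]  P^-=[0.4616 -0.1094; -0.1094 0.3546]  H_jac=[-0.8037 -0.5950]  S=[0.5391]  K=[-0.5675; -0.2283]  nu=[-1.6725]  x^+=[-0.6524, -0.8037]  P^+=[0.2880 -0.1792; -0.1792 0.3265]

x_post = [-0.6524, -0.8037]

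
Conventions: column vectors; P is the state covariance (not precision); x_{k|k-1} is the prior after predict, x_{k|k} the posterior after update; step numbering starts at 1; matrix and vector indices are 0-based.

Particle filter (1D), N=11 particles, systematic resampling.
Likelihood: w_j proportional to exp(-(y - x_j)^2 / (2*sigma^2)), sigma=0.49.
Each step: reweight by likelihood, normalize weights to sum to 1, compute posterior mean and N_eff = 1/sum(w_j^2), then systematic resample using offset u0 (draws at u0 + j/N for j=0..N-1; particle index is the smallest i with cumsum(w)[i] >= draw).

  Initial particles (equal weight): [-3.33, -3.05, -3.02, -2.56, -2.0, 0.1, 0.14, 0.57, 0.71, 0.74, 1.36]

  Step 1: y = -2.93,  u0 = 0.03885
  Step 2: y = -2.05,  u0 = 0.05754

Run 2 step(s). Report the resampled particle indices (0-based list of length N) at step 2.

step 1: w=[0.1998, 0.2705, 0.2741, 0.2096, 0.0460, 0.0000, 0.0000, 0.0000, 0.0000, 0.0000, 0.0000]  mean=-2.9467  Neff=4.2687  idx=[0, 0, 1, 1, 1, 2, 2, 2, 3, 3, 3]
step 2: w=[0.0126, 0.0126, 0.0478, 0.0478, 0.0478, 0.0540, 0.0540, 0.0540, 0.2231, 0.2231, 0.2231]  mean=-2.7243  Neff=6.0525  idx=[2, 4, 6, 7, 8, 8, 9, 9, 10, 10, 10]

resampled_idx = [2, 4, 6, 7, 8, 8, 9, 9, 10, 10, 10]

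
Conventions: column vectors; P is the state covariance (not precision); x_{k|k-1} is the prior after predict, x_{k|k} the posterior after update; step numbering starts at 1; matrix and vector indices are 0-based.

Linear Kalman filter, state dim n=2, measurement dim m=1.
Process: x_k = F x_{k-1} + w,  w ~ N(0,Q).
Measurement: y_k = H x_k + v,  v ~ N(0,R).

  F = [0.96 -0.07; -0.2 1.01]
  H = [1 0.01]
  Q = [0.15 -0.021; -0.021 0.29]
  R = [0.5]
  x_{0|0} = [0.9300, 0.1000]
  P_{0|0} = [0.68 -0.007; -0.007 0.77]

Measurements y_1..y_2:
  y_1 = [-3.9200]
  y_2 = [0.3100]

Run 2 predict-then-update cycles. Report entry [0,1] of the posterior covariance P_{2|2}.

P_post[0,1] = -0.1353

step 1: x^-=[0.8858, -0.0850]  P^-=[0.7814 -0.2129; -0.2129 1.1055]  S=[1.2773]  K=[0.6101; -0.1580]  nu=[-4.8049]  x^+=[-2.0458, 0.6743]  P^+=[0.3060 -0.0897; -0.0897 1.0736]
step 2: x^-=[-2.0111, 1.0902]  P^-=[0.4493 -0.2439; -0.2439 1.4337]  S=[0.9446]  K=[0.4731; -0.2431]  nu=[2.3102]  x^+=[-0.9182, 0.5286]  P^+=[0.2379 -0.1353; -0.1353 1.3779]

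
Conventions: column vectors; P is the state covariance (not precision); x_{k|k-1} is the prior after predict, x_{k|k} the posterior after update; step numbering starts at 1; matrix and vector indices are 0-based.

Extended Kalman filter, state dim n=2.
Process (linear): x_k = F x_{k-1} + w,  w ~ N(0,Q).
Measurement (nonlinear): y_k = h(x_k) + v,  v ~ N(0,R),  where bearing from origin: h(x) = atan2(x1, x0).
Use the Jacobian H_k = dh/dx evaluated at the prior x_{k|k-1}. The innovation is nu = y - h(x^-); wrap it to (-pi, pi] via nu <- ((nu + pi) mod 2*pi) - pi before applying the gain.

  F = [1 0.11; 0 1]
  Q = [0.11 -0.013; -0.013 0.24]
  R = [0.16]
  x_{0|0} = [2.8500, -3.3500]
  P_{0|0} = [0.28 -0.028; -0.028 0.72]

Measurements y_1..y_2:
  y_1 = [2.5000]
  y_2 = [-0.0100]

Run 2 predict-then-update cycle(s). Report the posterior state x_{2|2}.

step 1: x^-=[2.4815, -3.3500]  P^-=[0.3926 0.0382; 0.0382 0.9600]  H_jac=[0.1927 0.1428]  S=[0.1963]  K=[0.4133; 0.7359]  nu=[-2.8499]  x^+=[1.3036, -5.4473]  P^+=[0.3590 -0.0215; -0.0215 0.8537]
step 2: x^-=[0.7043, -5.4473]  P^-=[0.4746 0.0594; 0.0594 1.0937]  H_jac=[0.1806 0.0233]  S=[0.1766]  K=[0.4932; 0.2054]  nu=[1.4322]  x^+=[1.4107, -5.1532]  P^+=[0.4317 0.0415; 0.0415 1.0863]

x_post = [1.4107, -5.1532]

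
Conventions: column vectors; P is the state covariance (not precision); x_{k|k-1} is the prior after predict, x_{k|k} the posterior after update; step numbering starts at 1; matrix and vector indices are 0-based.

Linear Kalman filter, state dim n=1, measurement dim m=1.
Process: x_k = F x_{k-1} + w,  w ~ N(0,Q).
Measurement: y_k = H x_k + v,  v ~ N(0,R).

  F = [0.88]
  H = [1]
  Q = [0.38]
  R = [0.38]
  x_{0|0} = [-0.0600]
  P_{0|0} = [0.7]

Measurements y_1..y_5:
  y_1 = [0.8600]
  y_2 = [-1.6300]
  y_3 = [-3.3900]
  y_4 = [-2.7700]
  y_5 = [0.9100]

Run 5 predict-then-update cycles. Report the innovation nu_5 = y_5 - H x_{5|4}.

step 1: x^-=[-0.0528]  P^-=[0.9221]  S=[1.3021]  K=[0.7082]  nu=[0.9128]  x^+=[0.5936]  P^+=[0.2691]
step 2: x^-=[0.5224]  P^-=[0.5884]  S=[0.9684]  K=[0.6076]  nu=[-2.1524]  x^+=[-0.7854]  P^+=[0.2309]
step 3: x^-=[-0.6912]  P^-=[0.5588]  S=[0.9388]  K=[0.5952]  nu=[-2.6988]  x^+=[-2.2976]  P^+=[0.2262]
step 4: x^-=[-2.0219]  P^-=[0.5552]  S=[0.9352]  K=[0.5937]  nu=[-0.7481]  x^+=[-2.4660]  P^+=[0.2256]
step 5: x^-=[-2.1701]  P^-=[0.5547]  S=[0.9347]  K=[0.5935]  nu=[3.0801]  x^+=[-0.3422]  P^+=[0.2255]

innov = [3.0801]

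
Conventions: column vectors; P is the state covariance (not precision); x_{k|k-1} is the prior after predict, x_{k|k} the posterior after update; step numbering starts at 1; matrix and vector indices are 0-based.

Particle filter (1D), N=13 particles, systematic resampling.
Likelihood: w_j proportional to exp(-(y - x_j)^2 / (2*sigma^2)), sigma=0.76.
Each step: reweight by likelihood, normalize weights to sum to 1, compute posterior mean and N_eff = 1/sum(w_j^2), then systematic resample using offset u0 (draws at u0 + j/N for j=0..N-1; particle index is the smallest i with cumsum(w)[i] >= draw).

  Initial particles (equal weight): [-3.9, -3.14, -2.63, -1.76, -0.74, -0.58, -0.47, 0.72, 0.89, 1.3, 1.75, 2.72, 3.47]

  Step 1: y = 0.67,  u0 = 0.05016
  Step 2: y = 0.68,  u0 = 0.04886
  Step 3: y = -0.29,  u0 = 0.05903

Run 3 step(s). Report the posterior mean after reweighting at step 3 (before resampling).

post_mean = 0.5429

step 1: w=[0.0000, 0.0000, 0.0000, 0.0016, 0.0468, 0.0676, 0.0849, 0.2608, 0.2506, 0.1854, 0.0952, 0.0069, 0.0003]  mean=0.7217  Neff=5.3114  idx=[5, 6, 7, 7, 7, 7, 8, 8, 8, 9, 9, 9, 10]
step 2: w=[0.0254, 0.0319, 0.1001, 0.1001, 0.1001, 0.1001, 0.0965, 0.0965, 0.0965, 0.0719, 0.0719, 0.0719, 0.0372]  mean=0.8617  Neff=11.5526  idx=[1, 2, 3, 4, 4, 5, 6, 7, 8, 8, 9, 11, 12]
step 3: w=[0.2166, 0.0921, 0.0921, 0.0921, 0.0921, 0.0921, 0.0667, 0.0667, 0.0667, 0.0667, 0.0250, 0.0250, 0.0061]  mean=0.5429  Neff=9.2241  idx=[0, 0, 0, 1, 2, 3, 4, 5, 5, 7, 8, 9, 11]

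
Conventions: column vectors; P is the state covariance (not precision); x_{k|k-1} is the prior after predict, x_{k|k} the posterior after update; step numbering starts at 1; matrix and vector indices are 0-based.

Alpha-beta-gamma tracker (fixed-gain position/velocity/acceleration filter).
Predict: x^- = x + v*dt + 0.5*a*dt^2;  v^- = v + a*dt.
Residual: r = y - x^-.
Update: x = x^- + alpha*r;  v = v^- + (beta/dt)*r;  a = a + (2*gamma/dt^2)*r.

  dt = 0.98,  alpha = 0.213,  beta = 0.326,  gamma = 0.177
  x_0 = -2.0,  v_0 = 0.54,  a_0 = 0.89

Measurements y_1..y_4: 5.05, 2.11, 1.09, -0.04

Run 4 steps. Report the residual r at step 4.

step 1: x_pred=-1.0434  r=6.0934  x^+=0.2545  v^+=3.4392  a^+=3.1360
step 2: x_pred=5.1308  r=-3.0208  x^+=4.4874  v^+=5.5076  a^+=2.0226
step 3: x_pred=10.8561  r=-9.7661  x^+=8.7759  v^+=4.2410  a^+=-1.5772
step 4: x_pred=12.1747  r=-12.2147  x^+=9.5730  v^+=-1.3679  a^+=-6.0795

resid = -12.2147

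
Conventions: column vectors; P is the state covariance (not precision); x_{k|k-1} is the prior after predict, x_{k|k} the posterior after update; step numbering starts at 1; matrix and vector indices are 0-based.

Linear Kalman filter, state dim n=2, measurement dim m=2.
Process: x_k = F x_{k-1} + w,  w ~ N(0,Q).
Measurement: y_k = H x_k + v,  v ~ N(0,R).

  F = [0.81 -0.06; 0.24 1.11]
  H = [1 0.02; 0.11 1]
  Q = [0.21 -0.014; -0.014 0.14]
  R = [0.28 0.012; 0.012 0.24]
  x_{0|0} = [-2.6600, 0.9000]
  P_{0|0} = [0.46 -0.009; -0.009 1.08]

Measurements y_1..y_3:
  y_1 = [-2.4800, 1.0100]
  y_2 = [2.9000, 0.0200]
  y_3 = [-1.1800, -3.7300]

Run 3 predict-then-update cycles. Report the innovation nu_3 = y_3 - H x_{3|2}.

innov = [-1.6934, -4.1416]

step 1: x^-=[-2.2086, 0.3606]  P^-=[0.5166 -0.0045; -0.0045 1.4924]  S=[0.7970 0.0942; 0.0942 1.7376]  K=[0.6486 -0.0050; -0.0701 0.8624]  nu=[-0.2786, 0.8923]  x^+=[-2.3938, 1.1497]  P^+=[0.1818 -0.0134; -0.0134 0.2076]
step 2: x^-=[-2.0080, 0.7016]  P^-=[0.3313 -0.0044; -0.0044 0.3991]  S=[0.6113 0.0521; 0.0521 0.6422]  K=[0.5413 0.0061; -0.0473 0.6246]  nu=[4.8939, -0.4607]  x^+=[0.6386, 0.1825]  P^+=[0.1518 -0.0087; -0.0087 0.1503]
step 3: x^-=[0.5063, 0.3559]  P^-=[0.3110 -0.0022; -0.0022 0.3293]  S=[0.5910 0.0506; 0.0506 0.5725]  K=[0.5253 0.0095; -0.0421 0.5784]  nu=[-1.6934, -4.1416]  x^+=[-0.4225, -1.9683]  P^+=[0.1474 -0.0076; -0.0076 0.1391]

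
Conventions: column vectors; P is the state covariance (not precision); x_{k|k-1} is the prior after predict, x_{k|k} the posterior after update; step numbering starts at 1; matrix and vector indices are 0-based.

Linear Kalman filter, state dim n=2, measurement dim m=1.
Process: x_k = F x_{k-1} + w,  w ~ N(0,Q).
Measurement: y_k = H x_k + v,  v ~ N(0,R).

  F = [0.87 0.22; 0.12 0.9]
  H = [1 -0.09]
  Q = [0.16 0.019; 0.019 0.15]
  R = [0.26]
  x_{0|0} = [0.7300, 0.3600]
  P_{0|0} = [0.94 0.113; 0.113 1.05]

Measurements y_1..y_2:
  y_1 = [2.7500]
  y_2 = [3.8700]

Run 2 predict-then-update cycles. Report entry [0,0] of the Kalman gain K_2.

K[0,0] = 0.6308

step 1: x^-=[0.7143, 0.4116]  P^-=[0.9656 0.4165; 0.4165 1.0384]  S=[1.1590]  K=[0.8008; 0.2787]  nu=[2.0727]  x^+=[2.3741, 0.9893]  P^+=[0.2224 0.1578; 0.1578 0.9484]
step 2: x^-=[2.2831, 1.1753]  P^-=[0.4347 0.3577; 0.3577 0.9555]  S=[0.6380]  K=[0.6308; 0.4259]  nu=[1.6927]  x^+=[3.3508, 1.8963]  P^+=[0.1808 0.1863; 0.1863 0.8398]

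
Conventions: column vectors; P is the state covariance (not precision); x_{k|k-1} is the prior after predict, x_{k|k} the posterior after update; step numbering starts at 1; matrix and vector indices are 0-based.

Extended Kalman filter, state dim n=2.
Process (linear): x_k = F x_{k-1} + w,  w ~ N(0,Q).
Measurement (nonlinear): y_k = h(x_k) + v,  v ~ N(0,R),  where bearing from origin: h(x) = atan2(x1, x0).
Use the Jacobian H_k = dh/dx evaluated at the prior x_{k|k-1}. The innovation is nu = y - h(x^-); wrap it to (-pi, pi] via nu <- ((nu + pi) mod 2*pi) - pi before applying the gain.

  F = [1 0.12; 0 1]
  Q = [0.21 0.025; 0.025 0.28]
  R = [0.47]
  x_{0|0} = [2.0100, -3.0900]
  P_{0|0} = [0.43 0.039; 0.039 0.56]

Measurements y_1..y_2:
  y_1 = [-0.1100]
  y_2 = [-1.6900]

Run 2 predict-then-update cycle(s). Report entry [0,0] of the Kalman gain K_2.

K[0,0] = 0.4428

step 1: x^-=[1.6392, -3.0900]  P^-=[0.6574 0.1312; 0.1312 0.8400]  H_jac=[0.2526 0.1340]  S=[0.5359]  K=[0.3426; 0.2718]  nu=[0.9731]  x^+=[1.9726, -2.8255]  P^+=[0.5945 0.0813; 0.0813 0.8004]
step 2: x^-=[1.6335, -2.8255]  P^-=[0.8355 0.2023; 0.2023 1.0804]  H_jac=[0.2653 0.1534]  S=[0.5707]  K=[0.4428; 0.3844]  nu=[-0.6434]  x^+=[1.3487, -3.0728]  P^+=[0.7237 0.1052; 0.1052 0.9961]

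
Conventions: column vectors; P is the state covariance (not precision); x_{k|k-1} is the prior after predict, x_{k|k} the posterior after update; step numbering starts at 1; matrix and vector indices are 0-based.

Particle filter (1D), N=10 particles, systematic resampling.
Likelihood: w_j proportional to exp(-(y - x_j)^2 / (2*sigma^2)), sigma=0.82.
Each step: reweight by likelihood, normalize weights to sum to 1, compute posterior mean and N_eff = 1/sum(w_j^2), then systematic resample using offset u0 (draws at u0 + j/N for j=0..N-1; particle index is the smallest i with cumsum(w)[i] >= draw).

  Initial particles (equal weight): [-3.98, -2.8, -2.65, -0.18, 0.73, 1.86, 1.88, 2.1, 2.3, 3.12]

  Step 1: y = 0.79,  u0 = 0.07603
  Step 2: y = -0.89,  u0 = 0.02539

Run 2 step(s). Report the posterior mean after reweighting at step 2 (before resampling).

post_mean = 0.0481

step 1: w=[0.0000, 0.0000, 0.0001, 0.1765, 0.3543, 0.1516, 0.1468, 0.0992, 0.0652, 0.0063]  mean=1.1626  Neff=4.6431  idx=[3, 3, 4, 4, 4, 5, 5, 6, 7, 8]
step 2: w=[0.3791, 0.3791, 0.0783, 0.0783, 0.0783, 0.0020, 0.0020, 0.0018, 0.0007, 0.0003]  mean=0.0481  Neff=3.2698  idx=[0, 0, 0, 0, 1, 1, 1, 1, 2, 4]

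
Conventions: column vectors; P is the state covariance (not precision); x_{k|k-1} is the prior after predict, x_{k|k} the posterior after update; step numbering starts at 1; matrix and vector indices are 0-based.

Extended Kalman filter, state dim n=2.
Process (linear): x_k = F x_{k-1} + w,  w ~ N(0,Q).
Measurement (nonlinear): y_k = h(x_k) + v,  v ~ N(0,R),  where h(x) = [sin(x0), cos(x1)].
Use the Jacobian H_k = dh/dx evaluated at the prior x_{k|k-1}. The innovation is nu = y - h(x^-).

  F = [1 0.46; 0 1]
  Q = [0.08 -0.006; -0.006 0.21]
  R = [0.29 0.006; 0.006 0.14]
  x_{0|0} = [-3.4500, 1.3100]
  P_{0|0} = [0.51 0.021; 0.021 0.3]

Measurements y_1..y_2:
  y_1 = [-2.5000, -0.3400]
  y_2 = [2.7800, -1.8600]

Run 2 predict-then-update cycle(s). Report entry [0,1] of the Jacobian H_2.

H_jac[0,1] = 0.0000

step 1: x^-=[-2.8474, 1.3100]  P^-=[0.6728 0.1530; 0.1530 0.5100]  H_jac=[-0.9570 0.0000; 0.0000 -0.9662]  S=[0.9062 0.1475; 0.1475 0.6161]  K=[-0.6987 -0.0727; -0.0327 -0.7920]  nu=[-2.2100, -0.5979]  x^+=[-1.2598, 1.8557]  P^+=[0.2122 0.0149; 0.0149 0.1150]
step 2: x^-=[-0.4062, 1.8557]  P^-=[0.3302 0.0618; 0.0618 0.3250]  H_jac=[0.9186 0.0000; 0.0000 -0.9597]  S=[0.5686 -0.0484; -0.0484 0.4393]  K=[0.5269 -0.0768; 0.0397 -0.7056]  nu=[3.1751, -1.5789]  x^+=[1.3880, 3.0957]  P^+=[0.1658 0.0079; 0.0079 0.1027]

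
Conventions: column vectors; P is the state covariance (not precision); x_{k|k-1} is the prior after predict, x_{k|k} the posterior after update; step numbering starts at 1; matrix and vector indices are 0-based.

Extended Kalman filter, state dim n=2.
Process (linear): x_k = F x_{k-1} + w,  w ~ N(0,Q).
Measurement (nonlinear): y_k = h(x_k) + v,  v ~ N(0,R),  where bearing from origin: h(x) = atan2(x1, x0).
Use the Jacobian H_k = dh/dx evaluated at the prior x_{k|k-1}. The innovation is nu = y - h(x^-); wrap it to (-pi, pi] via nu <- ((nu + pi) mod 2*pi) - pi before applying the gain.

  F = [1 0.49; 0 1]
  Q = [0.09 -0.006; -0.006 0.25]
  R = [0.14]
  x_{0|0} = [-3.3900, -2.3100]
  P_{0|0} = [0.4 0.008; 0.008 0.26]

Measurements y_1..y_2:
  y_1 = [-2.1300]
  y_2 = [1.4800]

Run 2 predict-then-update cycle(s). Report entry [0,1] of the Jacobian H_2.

H_jac[0,1] = -0.1458

step 1: x^-=[-4.5219, -2.3100]  P^-=[0.5603 0.1294; 0.1294 0.5100]  H_jac=[0.0896 -0.1754]  S=[0.1561]  K=[0.1762; -0.4987]  nu=[0.5393]  x^+=[-4.4269, -2.5789]  P^+=[0.5554 0.1431; 0.1431 0.4712]
step 2: x^-=[-5.6906, -2.5789]  P^-=[0.8988 0.3680; 0.3680 0.7212]  H_jac=[0.0661 -0.1458]  S=[0.1522]  K=[0.0377; -0.5312]  nu=[-2.0871]  x^+=[-5.7692, -1.4703]  P^+=[0.8986 0.3710; 0.3710 0.6782]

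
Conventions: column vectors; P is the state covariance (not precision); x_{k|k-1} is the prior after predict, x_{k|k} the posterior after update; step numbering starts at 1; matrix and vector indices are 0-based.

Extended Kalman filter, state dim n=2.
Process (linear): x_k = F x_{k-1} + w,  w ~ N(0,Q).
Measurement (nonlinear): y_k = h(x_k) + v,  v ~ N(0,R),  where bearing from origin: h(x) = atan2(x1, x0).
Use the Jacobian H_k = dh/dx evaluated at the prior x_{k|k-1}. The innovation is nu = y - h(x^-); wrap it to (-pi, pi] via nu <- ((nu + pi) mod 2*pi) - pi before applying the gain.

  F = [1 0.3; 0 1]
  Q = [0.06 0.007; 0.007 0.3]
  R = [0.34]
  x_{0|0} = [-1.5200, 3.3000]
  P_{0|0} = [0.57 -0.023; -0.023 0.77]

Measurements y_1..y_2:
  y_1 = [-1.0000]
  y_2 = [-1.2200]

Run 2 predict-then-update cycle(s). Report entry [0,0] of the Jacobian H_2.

H_jac[0,0] = -0.1937

step 1: x^-=[-0.5300, 3.3000]  P^-=[0.6855 0.2150; 0.2150 1.0700]  H_jac=[-0.2954 -0.0474]  S=[0.4083]  K=[-0.5210; -0.2799]  nu=[-2.7300]  x^+=[0.8924, 4.0642]  P^+=[0.5747 0.1555; 0.1555 1.0380]
step 2: x^-=[2.1116, 4.0642]  P^-=[0.8214 0.4739; 0.4739 1.3380]  H_jac=[-0.1937 0.1007]  S=[0.3659]  K=[-0.3046; 0.1172]  nu=[-2.3116]  x^+=[2.8156, 3.7933]  P^+=[0.7874 0.4869; 0.4869 1.3330]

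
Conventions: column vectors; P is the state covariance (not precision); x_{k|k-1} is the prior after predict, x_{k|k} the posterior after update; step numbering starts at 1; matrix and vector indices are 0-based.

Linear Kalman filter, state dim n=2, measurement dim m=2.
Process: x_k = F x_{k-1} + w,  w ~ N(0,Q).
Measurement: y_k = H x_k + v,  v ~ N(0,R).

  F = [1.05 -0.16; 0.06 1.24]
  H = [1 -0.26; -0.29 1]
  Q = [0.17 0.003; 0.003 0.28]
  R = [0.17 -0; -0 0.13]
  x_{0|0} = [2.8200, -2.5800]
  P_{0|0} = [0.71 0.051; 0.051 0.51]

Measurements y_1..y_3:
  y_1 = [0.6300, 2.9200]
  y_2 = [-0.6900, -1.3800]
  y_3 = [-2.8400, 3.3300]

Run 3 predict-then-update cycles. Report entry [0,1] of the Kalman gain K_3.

K[0,1] = 0.1080

step 1: x^-=[3.3738, -3.0300]  P^-=[0.9487 0.0125; 0.0125 1.0743]  S=[1.1848 -0.5410; -0.5410 1.2769]  K=[0.8729 0.1642; 0.1955 0.9214]  nu=[-3.5316, 6.9284]  x^+=[1.4284, 2.6632]  P^+=[0.1665 0.0696; 0.0696 0.1400]
step 2: x^-=[1.0737, 3.3881]  P^-=[0.3338 0.0757; 0.0757 0.5062]  S=[0.4986 -0.1470; -0.1470 0.6203]  K=[0.6664 0.1239; 0.1268 0.8106]  nu=[-0.8828, -4.4567]  x^+=[-0.0669, -0.3367]  P^+=[0.1271 0.0530; 0.0530 0.1207]
step 3: x^-=[-0.0163, -0.4215]  P^-=[0.2954 0.0555; 0.0555 0.4740]  S=[0.4686 -0.1492; -0.1492 0.5966]  K=[0.6340 0.1080; 0.1085 0.7946]  nu=[-2.9332, 3.7467]  x^+=[-1.4714, 2.2374]  P^+=[0.1205 0.0490; 0.0490 0.1175]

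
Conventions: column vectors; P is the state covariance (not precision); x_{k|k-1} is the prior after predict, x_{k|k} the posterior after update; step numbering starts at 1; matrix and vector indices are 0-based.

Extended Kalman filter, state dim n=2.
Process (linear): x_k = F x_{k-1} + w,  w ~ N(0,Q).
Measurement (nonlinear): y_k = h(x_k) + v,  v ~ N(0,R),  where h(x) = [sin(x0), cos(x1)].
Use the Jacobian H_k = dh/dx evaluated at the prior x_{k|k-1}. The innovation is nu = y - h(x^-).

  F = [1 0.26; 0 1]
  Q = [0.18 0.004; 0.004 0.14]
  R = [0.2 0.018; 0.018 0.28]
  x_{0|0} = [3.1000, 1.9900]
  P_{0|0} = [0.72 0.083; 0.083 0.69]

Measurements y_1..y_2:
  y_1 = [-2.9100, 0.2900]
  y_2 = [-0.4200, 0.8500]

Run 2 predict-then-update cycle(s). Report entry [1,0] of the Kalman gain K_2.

step 1: x^-=[3.6174, 1.9900]  P^-=[0.9898 0.2664; 0.2664 0.8300]  H_jac=[-0.8889 0.0000; 0.0000 -0.9134]  S=[0.9821 0.2343; 0.2343 0.9725]  K=[-0.8872 -0.0365; -0.0585 -0.7655]  nu=[-2.4519, 0.6970]  x^+=[5.7673, 1.5999]  P^+=[0.2003 0.0287; 0.0287 0.2358]
step 2: x^-=[6.1832, 1.5999]  P^-=[0.4112 0.0940; 0.0940 0.3758]  H_jac=[0.9950 0.0000; 0.0000 -0.9996]  S=[0.6071 -0.0755; -0.0755 0.6555]  K=[0.6656 -0.0667; 0.0840 -0.5634]  nu=[-0.3202, 0.8791]  x^+=[5.9115, 1.0777]  P^+=[0.1326 0.0067; 0.0067 0.1563]

K[1,0] = 0.0840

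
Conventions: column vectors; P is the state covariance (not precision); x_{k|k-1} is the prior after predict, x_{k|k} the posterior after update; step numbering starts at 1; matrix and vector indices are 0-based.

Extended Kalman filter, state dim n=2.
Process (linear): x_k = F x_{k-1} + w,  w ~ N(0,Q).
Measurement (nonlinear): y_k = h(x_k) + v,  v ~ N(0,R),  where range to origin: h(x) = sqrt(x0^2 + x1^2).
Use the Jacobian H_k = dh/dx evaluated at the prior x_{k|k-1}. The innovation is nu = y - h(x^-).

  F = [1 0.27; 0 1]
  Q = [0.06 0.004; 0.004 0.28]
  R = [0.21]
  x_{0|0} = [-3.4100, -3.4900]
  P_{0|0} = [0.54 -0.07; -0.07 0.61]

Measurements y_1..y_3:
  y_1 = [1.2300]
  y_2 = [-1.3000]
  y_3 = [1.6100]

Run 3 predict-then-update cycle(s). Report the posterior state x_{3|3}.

step 1: x^-=[-4.3523, -3.4900]  P^-=[0.6067 0.0987; 0.0987 0.8900]  H_jac=[-0.7802 -0.6256]  S=[1.0239]  K=[-0.5226; -0.6190]  nu=[-4.3488]  x^+=[-2.0798, -0.7982]  P^+=[0.3271 -0.2325; -0.2325 0.4977]
step 2: x^-=[-2.2953, -0.7982]  P^-=[0.2978 -0.0941; -0.0941 0.7777]  H_jac=[-0.9445 -0.3285]  S=[0.5012]  K=[-0.4996; -0.3323]  nu=[-3.7302]  x^+=[-0.4318, 0.4414]  P^+=[0.1727 -0.1773; -0.1773 0.7224]
step 3: x^-=[-0.3127, 0.4414]  P^-=[0.1896 0.0217; 0.0217 1.0024]  H_jac=[-0.5780 0.8160]  S=[0.9203]  K=[-0.0998; 0.8751]  nu=[1.0691]  x^+=[-0.4194, 1.3770]  P^+=[0.1805 0.1021; 0.1021 0.2976]

x_post = [-0.4194, 1.3770]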